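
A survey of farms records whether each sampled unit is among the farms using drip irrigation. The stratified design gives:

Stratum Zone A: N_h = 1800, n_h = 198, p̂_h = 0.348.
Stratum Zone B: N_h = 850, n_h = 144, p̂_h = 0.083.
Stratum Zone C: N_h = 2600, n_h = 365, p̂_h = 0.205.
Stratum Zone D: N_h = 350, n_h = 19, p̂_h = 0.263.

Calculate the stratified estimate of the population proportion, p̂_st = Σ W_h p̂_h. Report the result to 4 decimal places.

p̂_st ≈ 0.2361

N = 5600; stratum weights W_h = N_h/N.
p̂_st = Σ W_h p̂_h = (1800·0.348 + 850·0.083 + 2600·0.205 + 350·0.263)/5600 = 0.23607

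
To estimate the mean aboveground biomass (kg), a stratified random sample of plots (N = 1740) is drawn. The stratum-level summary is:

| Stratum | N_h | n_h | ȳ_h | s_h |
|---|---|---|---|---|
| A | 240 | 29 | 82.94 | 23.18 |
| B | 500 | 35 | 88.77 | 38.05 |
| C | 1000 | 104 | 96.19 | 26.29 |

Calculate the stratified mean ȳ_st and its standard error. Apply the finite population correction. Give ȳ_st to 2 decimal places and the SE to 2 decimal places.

ȳ_st ≈ 92.23, SE ≈ 2.34

ȳ_st = Σ W_h ȳ_h = (240·82.94 + 500·88.77 + 1000·96.19)/1740 = 92.23023
V̂(ȳ_st) = Σ W_h² (1 − n_h/N_h) s_h²/n_h, with W_h = N_h/N and N = 1740:
  stratum A: (240/1740)²·(1 − 29/240)·23.18²/29 = 0.309902
  stratum B: (500/1740)²·(1 − 35/500)·38.05²/35 = 3.17662
  stratum C: (1000/1740)²·(1 − 104/1000)·26.29²/104 = 1.96679
V̂(ȳ_st) = 5.45331
SE(ȳ_st) = √5.45331 = 2.33523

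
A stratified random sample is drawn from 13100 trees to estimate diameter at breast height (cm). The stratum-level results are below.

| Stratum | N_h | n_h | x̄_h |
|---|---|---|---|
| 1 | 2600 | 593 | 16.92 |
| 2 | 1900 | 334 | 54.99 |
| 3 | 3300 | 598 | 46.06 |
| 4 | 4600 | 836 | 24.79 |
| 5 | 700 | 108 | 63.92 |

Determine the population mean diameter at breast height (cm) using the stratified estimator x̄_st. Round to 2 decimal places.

x̄_st ≈ 35.06

N = Σ N_h = 13100. Stratum weights W_h = N_h/N.
x̄_st = (2600·16.92 + 1900·54.99 + 3300·46.06 + 4600·24.79 + 700·63.92) / 13100 = 35.0572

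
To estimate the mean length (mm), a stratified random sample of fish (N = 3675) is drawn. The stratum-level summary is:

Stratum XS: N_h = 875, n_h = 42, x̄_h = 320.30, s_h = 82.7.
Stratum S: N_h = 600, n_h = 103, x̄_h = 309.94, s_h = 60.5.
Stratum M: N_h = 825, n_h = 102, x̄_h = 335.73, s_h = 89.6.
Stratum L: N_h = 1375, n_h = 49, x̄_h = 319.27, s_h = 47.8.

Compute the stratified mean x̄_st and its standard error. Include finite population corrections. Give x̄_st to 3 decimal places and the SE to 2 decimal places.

x̄_st = Σ W_h x̄_h = (875·320.30 + 600·309.94 + 825·335.73 + 1375·319.27)/3675 = 321.68707
V̂(x̄_st) = Σ W_h² (1 − n_h/N_h) s_h²/n_h, with W_h = N_h/N and N = 3675:
  stratum XS: (875/3675)²·(1 − 42/875)·82.7²/42 = 8.7882
  stratum S: (600/3675)²·(1 − 103/600)·60.5²/103 = 0.784633
  stratum M: (825/3675)²·(1 − 102/825)·89.6²/102 = 3.47611
  stratum L: (1375/3675)²·(1 − 49/1375)·47.8²/49 = 6.29493
V̂(x̄_st) = 19.3439
SE(x̄_st) = √19.3439 = 4.39817

x̄_st ≈ 321.687, SE ≈ 4.40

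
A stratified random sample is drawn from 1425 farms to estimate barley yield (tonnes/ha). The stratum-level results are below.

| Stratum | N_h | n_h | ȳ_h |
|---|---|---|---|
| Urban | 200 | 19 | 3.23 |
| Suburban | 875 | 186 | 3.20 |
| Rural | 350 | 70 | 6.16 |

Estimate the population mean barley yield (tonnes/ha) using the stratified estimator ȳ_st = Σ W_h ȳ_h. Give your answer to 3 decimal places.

ȳ_st ≈ 3.931

N = Σ N_h = 1425. Stratum weights W_h = N_h/N.
ȳ_st = (200·3.23 + 875·3.20 + 350·6.16) / 1425 = 3.93123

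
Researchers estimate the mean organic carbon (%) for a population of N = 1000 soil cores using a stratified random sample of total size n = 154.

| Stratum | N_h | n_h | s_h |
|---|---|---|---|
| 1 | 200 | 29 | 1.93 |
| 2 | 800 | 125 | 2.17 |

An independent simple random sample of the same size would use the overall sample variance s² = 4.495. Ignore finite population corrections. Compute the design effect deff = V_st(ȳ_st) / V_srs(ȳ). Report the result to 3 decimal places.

deff ≈ 1.002

V̂(ȳ_st) = Σ W_h² s_h²/n_h, with W_h = N_h/N and N = 1000:
  stratum 1: (200/1000)²·1.93²/29 = 0.00513779
  stratum 2: (800/1000)²·2.17²/125 = 0.0241096
V_st = 0.0292474
V_srs = s²/n = 4.495/154 = 0.0291883
deff = V_st / V_srs = 0.0292474/0.0291883 = 1.0020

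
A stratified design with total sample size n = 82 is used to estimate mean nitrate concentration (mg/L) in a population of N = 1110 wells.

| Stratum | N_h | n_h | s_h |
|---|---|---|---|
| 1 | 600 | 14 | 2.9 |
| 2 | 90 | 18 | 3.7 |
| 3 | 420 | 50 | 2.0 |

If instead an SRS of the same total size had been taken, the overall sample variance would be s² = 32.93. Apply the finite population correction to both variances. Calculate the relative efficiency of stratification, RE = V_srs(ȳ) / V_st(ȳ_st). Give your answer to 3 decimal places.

V̂(ȳ_st) = Σ W_h² (1 − n_h/N_h) s_h²/n_h, with W_h = N_h/N and N = 1110:
  stratum 1: (600/1110)²·(1 − 14/600)·2.9²/14 = 0.171424
  stratum 2: (90/1110)²·(1 − 18/90)·3.7²/18 = 0.004
  stratum 3: (420/1110)²·(1 − 50/420)·2.0²/50 = 0.0100901
V_st = 0.185514
V_srs = (1 − 82/1110)·32.93/82 = 0.371919
Relative efficiency = V_srs / V_st = 0.371919/0.185514 = 2.0048

RE ≈ 2.005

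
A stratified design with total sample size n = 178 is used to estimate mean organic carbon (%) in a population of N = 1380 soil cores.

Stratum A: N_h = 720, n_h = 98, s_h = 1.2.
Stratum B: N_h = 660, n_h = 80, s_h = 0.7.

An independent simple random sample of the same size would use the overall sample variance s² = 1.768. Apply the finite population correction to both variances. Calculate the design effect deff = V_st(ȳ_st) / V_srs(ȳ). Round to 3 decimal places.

deff ≈ 0.542

V̂(ȳ_st) = Σ W_h² (1 − n_h/N_h) s_h²/n_h, with W_h = N_h/N and N = 1380:
  stratum A: (720/1380)²·(1 − 98/720)·1.2²/98 = 0.00345542
  stratum B: (660/1380)²·(1 − 80/660)·0.7²/80 = 0.00123118
V_st = 0.0046866
V_srs = (1 − 178/1380)·1.768/178 = 0.00865142
deff = V_st / V_srs = 0.0046866/0.00865142 = 0.5417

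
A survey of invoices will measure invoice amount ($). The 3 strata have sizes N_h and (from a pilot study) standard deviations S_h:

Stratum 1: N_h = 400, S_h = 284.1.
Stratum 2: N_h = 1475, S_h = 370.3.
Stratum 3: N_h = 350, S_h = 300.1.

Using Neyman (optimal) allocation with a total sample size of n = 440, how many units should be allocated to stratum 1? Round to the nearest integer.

65

Neyman allocation: n_h = n · N_h S_h / Σ N_i S_i, with n = 440.
  stratum 1: N_h·S_h = 400·284.1 = 113640.00
  stratum 2: N_h·S_h = 1475·370.3 = 546192.50
  stratum 3: N_h·S_h = 350·300.1 = 105035.00
Σ N_h S_h = 764867.50
n for stratum 1 = 440·113640.00/764867.50 = 65.373 → 65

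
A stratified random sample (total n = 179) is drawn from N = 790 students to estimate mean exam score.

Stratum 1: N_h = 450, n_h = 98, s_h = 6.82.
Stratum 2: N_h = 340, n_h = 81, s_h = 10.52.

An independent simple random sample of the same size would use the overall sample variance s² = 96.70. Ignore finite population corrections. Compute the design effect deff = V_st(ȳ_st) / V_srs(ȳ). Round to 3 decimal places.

V̂(ȳ_st) = Σ W_h² s_h²/n_h, with W_h = N_h/N and N = 790:
  stratum 1: (450/790)²·6.82²/98 = 0.153997
  stratum 2: (340/790)²·10.52²/81 = 0.253076
V_st = 0.407073
V_srs = s²/n = 96.70/179 = 0.540223
deff = V_st / V_srs = 0.407073/0.540223 = 0.7535

deff ≈ 0.754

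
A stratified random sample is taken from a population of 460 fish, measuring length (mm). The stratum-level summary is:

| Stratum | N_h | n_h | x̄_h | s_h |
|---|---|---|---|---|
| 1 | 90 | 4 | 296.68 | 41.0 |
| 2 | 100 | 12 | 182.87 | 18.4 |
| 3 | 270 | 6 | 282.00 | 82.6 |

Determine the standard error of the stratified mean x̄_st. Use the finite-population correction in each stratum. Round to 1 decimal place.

SE(x̄_st) ≈ 20.0

V̂(x̄_st) = Σ W_h² (1 − n_h/N_h) s_h²/n_h, with W_h = N_h/N and N = 460:
  stratum 1: (90/460)²·(1 − 4/90)·41.0²/4 = 15.3721
  stratum 2: (100/460)²·(1 − 12/100)·18.4²/12 = 1.17333
  stratum 3: (270/460)²·(1 − 6/270)·82.6²/6 = 383.055
V̂(x̄_st) = 399.6
SE(x̄_st) = √399.6 = 19.99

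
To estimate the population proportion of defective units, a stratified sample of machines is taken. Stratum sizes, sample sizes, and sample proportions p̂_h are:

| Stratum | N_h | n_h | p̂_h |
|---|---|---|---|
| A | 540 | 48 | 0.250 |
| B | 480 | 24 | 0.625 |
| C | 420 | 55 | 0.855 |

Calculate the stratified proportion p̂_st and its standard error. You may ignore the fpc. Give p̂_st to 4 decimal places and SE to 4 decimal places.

N = 1440; stratum weights W_h = N_h/N.
p̂_st = Σ W_h p̂_h = (540·0.250 + 480·0.625 + 420·0.855)/1440 = 0.55146
V̂(p̂_st) = Σ W_h² p̂_h(1−p̂_h)/(n_h−1):
  stratum A: (540/1440)²·0.250·0.750/47 = 0.000561004
  stratum B: (480/1440)²·0.625·0.375/23 = 0.00113225
  stratum C: (420/1440)²·0.855·0.145/54 = 0.000195305
V̂(p̂_st) = 0.00188856; SE = √V̂ = 0.0434575

p̂_st ≈ 0.5515, SE ≈ 0.0435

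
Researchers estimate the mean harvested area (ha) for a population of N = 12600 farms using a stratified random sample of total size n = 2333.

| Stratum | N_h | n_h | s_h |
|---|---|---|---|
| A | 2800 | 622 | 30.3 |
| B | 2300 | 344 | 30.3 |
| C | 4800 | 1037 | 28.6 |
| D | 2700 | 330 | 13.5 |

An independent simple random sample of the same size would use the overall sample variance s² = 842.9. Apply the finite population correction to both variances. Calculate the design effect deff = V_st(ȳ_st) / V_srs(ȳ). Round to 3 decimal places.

deff ≈ 0.830

V̂(ȳ_st) = Σ W_h² (1 − n_h/N_h) s_h²/n_h, with W_h = N_h/N and N = 12600:
  stratum A: (2800/12600)²·(1 − 622/2800)·30.3²/622 = 0.0566983
  stratum B: (2300/12600)²·(1 − 344/2300)·30.3²/344 = 0.075628
  stratum C: (4800/12600)²·(1 − 1037/4800)·28.6²/1037 = 0.0897403
  stratum D: (2700/12600)²·(1 − 330/2700)·13.5²/330 = 0.02226
V_st = 0.244327
V_srs = (1 − 2333/12600)·842.9/2333 = 0.294398
deff = V_st / V_srs = 0.244327/0.294398 = 0.8299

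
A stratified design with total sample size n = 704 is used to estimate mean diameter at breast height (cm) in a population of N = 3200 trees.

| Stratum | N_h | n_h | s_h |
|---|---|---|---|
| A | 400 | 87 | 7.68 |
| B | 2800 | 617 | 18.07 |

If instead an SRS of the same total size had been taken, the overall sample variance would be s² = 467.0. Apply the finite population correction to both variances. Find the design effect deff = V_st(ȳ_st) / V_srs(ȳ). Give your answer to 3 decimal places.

deff ≈ 0.627

V̂(ȳ_st) = Σ W_h² (1 − n_h/N_h) s_h²/n_h, with W_h = N_h/N and N = 3200:
  stratum A: (400/3200)²·(1 − 87/400)·7.68²/87 = 0.0082891
  stratum B: (2800/3200)²·(1 − 617/2800)·18.07²/617 = 0.315895
V_st = 0.324184
V_srs = (1 − 704/3200)·467.0/704 = 0.517415
deff = V_st / V_srs = 0.324184/0.517415 = 0.6265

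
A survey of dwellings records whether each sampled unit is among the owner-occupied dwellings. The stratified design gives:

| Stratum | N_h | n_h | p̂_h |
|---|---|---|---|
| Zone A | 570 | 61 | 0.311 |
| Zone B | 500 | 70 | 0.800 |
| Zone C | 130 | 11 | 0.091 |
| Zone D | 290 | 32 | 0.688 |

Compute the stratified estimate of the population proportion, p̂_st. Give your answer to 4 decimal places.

p̂_st ≈ 0.5293

N = 1490; stratum weights W_h = N_h/N.
p̂_st = Σ W_h p̂_h = (570·0.311 + 500·0.800 + 130·0.091 + 290·0.688)/1490 = 0.52928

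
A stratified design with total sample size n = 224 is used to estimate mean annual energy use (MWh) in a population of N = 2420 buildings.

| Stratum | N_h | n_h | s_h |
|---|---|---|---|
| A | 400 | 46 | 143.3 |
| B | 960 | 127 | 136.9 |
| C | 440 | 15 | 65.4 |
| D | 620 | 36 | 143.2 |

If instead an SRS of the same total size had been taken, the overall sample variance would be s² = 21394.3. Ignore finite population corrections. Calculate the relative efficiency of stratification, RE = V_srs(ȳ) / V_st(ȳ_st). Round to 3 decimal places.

V̂(ȳ_st) = Σ W_h² s_h²/n_h, with W_h = N_h/N and N = 2420:
  stratum A: (400/2420)²·143.3²/46 = 12.1962
  stratum B: (960/2420)²·136.9²/127 = 23.2228
  stratum C: (440/2420)²·65.4²/15 = 9.42625
  stratum D: (620/2420)²·143.2²/36 = 37.3883
V_st = 82.2336
V_srs = s²/n = 21394.3/224 = 95.5103
Relative efficiency = V_srs / V_st = 95.5103/82.2336 = 1.1615

RE ≈ 1.161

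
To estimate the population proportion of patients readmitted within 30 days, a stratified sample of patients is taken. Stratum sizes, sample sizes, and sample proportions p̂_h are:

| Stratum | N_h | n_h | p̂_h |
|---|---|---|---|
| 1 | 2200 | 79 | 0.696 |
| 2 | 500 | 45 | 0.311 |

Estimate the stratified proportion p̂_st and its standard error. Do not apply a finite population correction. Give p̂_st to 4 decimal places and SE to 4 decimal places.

N = 2700; stratum weights W_h = N_h/N.
p̂_st = Σ W_h p̂_h = (2200·0.696 + 500·0.311)/2700 = 0.62470
V̂(p̂_st) = Σ W_h² p̂_h(1−p̂_h)/(n_h−1):
  stratum 1: (2200/2700)²·0.696·0.304/78 = 0.00180097
  stratum 2: (500/2700)²·0.311·0.689/44 = 0.000167009
V̂(p̂_st) = 0.00196798; SE = √V̂ = 0.0443619

p̂_st ≈ 0.6247, SE ≈ 0.0444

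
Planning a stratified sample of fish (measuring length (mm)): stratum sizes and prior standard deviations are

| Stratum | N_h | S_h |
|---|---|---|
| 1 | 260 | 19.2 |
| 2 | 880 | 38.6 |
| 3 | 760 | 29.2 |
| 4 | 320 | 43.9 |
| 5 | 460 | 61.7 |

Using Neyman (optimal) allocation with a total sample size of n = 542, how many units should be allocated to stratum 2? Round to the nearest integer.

178

Neyman allocation: n_h = n · N_h S_h / Σ N_i S_i, with n = 542.
  stratum 1: N_h·S_h = 260·19.2 = 4992.00
  stratum 2: N_h·S_h = 880·38.6 = 33968.00
  stratum 3: N_h·S_h = 760·29.2 = 22192.00
  stratum 4: N_h·S_h = 320·43.9 = 14048.00
  stratum 5: N_h·S_h = 460·61.7 = 28382.00
Σ N_h S_h = 103582.00
n for stratum 2 = 542·33968.00/103582.00 = 177.740 → 178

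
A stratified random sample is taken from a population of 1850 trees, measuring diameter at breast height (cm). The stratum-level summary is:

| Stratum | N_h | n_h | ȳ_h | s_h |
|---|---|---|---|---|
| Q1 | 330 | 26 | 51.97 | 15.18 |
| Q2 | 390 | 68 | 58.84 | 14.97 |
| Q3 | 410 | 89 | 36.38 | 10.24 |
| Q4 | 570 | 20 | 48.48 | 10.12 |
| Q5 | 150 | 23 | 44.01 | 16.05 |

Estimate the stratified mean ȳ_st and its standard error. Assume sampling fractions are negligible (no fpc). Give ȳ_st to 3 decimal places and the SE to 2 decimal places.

ȳ_st ≈ 48.242, SE ≈ 1.02

ȳ_st = Σ W_h ȳ_h = (330·51.97 + 390·58.84 + 410·36.38 + 570·48.48 + 150·44.01)/1850 = 48.24249
V̂(ȳ_st) = Σ W_h² s_h²/n_h, with W_h = N_h/N and N = 1850:
  stratum Q1: (330/1850)²·15.18²/26 = 0.282004
  stratum Q2: (390/1850)²·14.97²/68 = 0.14646
  stratum Q3: (410/1850)²·10.24²/89 = 0.0578674
  stratum Q4: (570/1850)²·10.12²/20 = 0.486113
  stratum Q5: (150/1850)²·16.05²/23 = 0.0736311
V̂(ȳ_st) = 1.04608
SE(ȳ_st) = √1.04608 = 1.02278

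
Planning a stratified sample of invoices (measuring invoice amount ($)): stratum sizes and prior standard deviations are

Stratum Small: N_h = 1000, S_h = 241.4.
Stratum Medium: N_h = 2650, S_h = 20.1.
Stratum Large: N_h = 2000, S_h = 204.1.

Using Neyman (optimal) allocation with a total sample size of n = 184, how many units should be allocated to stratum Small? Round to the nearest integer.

63

Neyman allocation: n_h = n · N_h S_h / Σ N_i S_i, with n = 184.
  stratum Small: N_h·S_h = 1000·241.4 = 241400.00
  stratum Medium: N_h·S_h = 2650·20.1 = 53265.00
  stratum Large: N_h·S_h = 2000·204.1 = 408200.00
Σ N_h S_h = 702865.00
n for stratum Small = 184·241400.00/702865.00 = 63.195 → 63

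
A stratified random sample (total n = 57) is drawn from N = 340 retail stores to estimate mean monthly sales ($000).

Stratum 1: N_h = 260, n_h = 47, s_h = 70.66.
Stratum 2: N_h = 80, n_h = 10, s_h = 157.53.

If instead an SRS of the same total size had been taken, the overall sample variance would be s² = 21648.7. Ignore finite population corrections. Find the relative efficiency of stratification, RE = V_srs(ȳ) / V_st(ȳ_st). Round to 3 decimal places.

V̂(ȳ_st) = Σ W_h² s_h²/n_h, with W_h = N_h/N and N = 340:
  stratum 1: (260/340)²·70.66²/47 = 62.121
  stratum 2: (80/340)²·157.53²/10 = 137.388
V_st = 199.509
V_srs = s²/n = 21648.7/57 = 379.802
Relative efficiency = V_srs / V_st = 379.802/199.509 = 1.9037

RE ≈ 1.904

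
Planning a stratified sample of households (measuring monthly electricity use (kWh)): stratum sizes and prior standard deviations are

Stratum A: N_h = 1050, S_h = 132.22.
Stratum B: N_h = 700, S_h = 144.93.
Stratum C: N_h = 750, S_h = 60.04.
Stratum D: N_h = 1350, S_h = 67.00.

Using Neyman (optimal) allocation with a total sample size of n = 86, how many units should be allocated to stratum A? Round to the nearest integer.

32

Neyman allocation: n_h = n · N_h S_h / Σ N_i S_i, with n = 86.
  stratum A: N_h·S_h = 1050·132.22 = 138831.00
  stratum B: N_h·S_h = 700·144.93 = 101451.00
  stratum C: N_h·S_h = 750·60.04 = 45030.00
  stratum D: N_h·S_h = 1350·67.00 = 90450.00
Σ N_h S_h = 375762.00
n for stratum A = 86·138831.00/375762.00 = 31.774 → 32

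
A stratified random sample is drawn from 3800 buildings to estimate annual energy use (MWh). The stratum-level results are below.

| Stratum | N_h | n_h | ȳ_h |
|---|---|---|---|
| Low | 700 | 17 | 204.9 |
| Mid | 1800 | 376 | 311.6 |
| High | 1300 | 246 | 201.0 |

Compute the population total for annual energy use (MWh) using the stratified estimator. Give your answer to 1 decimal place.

τ̂_st = Σ N_h ȳ_h = 700·204.9 + 1800·311.6 + 1300·201.0 = 965610.0

τ̂_st ≈ 965610.0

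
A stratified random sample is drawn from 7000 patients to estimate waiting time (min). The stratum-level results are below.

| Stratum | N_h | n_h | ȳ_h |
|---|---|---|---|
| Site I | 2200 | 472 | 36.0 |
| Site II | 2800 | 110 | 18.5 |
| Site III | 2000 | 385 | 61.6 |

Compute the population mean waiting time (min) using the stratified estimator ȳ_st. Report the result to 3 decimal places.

ȳ_st ≈ 36.314

N = Σ N_h = 7000. Stratum weights W_h = N_h/N.
ȳ_st = (2200·36.0 + 2800·18.5 + 2000·61.6) / 7000 = 36.31429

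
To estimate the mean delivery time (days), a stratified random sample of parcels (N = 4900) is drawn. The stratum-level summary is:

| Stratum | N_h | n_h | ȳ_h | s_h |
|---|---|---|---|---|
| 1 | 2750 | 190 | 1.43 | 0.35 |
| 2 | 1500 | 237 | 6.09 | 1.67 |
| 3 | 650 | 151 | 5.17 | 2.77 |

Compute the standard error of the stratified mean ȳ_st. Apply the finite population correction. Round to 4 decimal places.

SE(ȳ_st) ≈ 0.0425

V̂(ȳ_st) = Σ W_h² (1 − n_h/N_h) s_h²/n_h, with W_h = N_h/N and N = 4900:
  stratum 1: (2750/4900)²·(1 − 190/2750)·0.35²/190 = 0.000189044
  stratum 2: (1500/4900)²·(1 − 237/1500)·1.67²/237 = 0.000928511
  stratum 3: (650/4900)²·(1 − 151/650)·2.77²/151 = 0.000686443
V̂(ȳ_st) = 0.001804
SE(ȳ_st) = √0.001804 = 0.0424735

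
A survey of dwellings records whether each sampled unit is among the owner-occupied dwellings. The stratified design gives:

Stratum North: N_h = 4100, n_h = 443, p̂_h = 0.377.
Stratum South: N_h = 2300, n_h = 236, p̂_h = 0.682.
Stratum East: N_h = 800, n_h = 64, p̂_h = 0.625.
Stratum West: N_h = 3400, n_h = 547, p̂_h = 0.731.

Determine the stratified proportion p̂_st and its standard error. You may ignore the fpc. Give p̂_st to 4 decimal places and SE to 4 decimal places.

N = 10600; stratum weights W_h = N_h/N.
p̂_st = Σ W_h p̂_h = (4100·0.377 + 2300·0.682 + 800·0.625 + 3400·0.731)/10600 = 0.57544
V̂(p̂_st) = Σ W_h² p̂_h(1−p̂_h)/(n_h−1):
  stratum North: (4100/10600)²·0.377·0.623/442 = 7.94993e-05
  stratum South: (2300/10600)²·0.682·0.318/235 = 4.34498e-05
  stratum East: (800/10600)²·0.625·0.375/63 = 2.11904e-05
  stratum West: (3400/10600)²·0.731·0.269/546 = 3.7053e-05
V̂(p̂_st) = 0.000181192; SE = √V̂ = 0.0134608

p̂_st ≈ 0.5754, SE ≈ 0.0135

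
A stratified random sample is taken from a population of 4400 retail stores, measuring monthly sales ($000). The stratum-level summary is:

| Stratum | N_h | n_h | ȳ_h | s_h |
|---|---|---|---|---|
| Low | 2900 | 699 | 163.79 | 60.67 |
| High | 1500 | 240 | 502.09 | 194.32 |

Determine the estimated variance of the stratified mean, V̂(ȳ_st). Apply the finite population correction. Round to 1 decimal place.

V̂(ȳ_st) ≈ 17.1

V̂(ȳ_st) = Σ W_h² (1 − n_h/N_h) s_h²/n_h, with W_h = N_h/N and N = 4400:
  stratum Low: (2900/4400)²·(1 − 699/2900)·60.67²/699 = 1.73614
  stratum High: (1500/4400)²·(1 − 240/1500)·194.32²/240 = 15.3596
V̂(ȳ_st) = 17.0957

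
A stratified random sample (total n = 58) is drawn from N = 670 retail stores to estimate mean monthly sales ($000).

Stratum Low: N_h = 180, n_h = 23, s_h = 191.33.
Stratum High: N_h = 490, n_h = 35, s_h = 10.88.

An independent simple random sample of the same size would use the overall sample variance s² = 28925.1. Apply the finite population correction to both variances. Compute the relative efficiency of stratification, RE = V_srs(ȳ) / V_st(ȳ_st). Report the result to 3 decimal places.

V̂(ȳ_st) = Σ W_h² (1 − n_h/N_h) s_h²/n_h, with W_h = N_h/N and N = 670:
  stratum Low: (180/670)²·(1 − 23/180)·191.33²/23 = 100.198
  stratum High: (490/670)²·(1 − 35/490)·10.88²/35 = 1.67976
V_st = 101.878
V_srs = (1 − 58/670)·28925.1/58 = 455.537
Relative efficiency = V_srs / V_st = 455.537/101.878 = 4.4714

RE ≈ 4.471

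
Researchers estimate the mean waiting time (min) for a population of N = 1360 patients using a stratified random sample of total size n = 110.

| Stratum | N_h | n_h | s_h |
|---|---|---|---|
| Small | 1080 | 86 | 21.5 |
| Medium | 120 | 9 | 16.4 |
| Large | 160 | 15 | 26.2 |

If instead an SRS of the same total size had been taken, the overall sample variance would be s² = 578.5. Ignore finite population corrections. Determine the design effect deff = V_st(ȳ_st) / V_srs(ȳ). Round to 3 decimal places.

deff ≈ 0.809

V̂(ȳ_st) = Σ W_h² s_h²/n_h, with W_h = N_h/N and N = 1360:
  stratum Small: (1080/1360)²·21.5²/86 = 3.3896
  stratum Medium: (120/1360)²·16.4²/9 = 0.232664
  stratum Large: (160/1360)²·26.2²/15 = 0.633393
V_st = 4.25566
V_srs = s²/n = 578.5/110 = 5.25909
deff = V_st / V_srs = 4.25566/5.25909 = 0.8092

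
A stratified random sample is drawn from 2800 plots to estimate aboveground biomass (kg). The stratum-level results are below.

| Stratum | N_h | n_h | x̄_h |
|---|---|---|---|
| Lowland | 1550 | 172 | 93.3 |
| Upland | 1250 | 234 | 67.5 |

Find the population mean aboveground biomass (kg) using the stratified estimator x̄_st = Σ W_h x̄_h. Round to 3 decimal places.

x̄_st ≈ 81.782

N = Σ N_h = 2800. Stratum weights W_h = N_h/N.
x̄_st = (1550·93.3 + 1250·67.5) / 2800 = 81.78214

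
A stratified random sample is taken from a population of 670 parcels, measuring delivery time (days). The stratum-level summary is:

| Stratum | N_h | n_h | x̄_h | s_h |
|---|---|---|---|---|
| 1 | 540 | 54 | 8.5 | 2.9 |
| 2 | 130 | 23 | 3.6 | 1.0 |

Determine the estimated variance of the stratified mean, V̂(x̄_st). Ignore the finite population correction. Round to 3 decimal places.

V̂(x̄_st) ≈ 0.103

V̂(x̄_st) = Σ W_h² s_h²/n_h, with W_h = N_h/N and N = 670:
  stratum 1: (540/670)²·2.9²/54 = 0.101167
  stratum 2: (130/670)²·1.0²/23 = 0.00163685
V̂(x̄_st) = 0.102804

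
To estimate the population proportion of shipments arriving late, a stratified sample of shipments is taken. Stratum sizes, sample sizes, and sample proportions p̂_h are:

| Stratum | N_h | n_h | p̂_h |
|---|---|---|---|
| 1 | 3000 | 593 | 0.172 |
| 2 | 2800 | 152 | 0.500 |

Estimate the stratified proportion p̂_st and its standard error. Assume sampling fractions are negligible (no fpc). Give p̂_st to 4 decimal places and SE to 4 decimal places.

N = 5800; stratum weights W_h = N_h/N.
p̂_st = Σ W_h p̂_h = (3000·0.172 + 2800·0.500)/5800 = 0.33034
V̂(p̂_st) = Σ W_h² p̂_h(1−p̂_h)/(n_h−1):
  stratum 1: (3000/5800)²·0.172·0.828/592 = 6.43611e-05
  stratum 2: (2800/5800)²·0.500·0.500/151 = 0.000385854
V̂(p̂_st) = 0.000450215; SE = √V̂ = 0.0212183

p̂_st ≈ 0.3303, SE ≈ 0.0212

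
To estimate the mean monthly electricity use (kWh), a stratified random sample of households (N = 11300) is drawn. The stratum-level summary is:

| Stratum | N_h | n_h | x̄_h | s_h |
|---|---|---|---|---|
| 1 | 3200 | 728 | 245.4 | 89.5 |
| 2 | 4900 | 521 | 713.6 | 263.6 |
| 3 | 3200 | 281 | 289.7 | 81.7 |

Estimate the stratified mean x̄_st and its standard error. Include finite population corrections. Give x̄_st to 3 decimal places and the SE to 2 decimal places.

x̄_st ≈ 460.970, SE ≈ 4.98

x̄_st = Σ W_h x̄_h = (3200·245.4 + 4900·713.6 + 3200·289.7)/11300 = 460.96991
V̂(x̄_st) = Σ W_h² (1 − n_h/N_h) s_h²/n_h, with W_h = N_h/N and N = 11300:
  stratum 1: (3200/11300)²·(1 − 728/3200)·89.5²/728 = 0.681642
  stratum 2: (4900/11300)²·(1 − 521/4900)·263.6²/521 = 22.4113
  stratum 3: (3200/11300)²·(1 − 281/3200)·81.7²/281 = 1.73766
V̂(x̄_st) = 24.8306
SE(x̄_st) = √24.8306 = 4.98303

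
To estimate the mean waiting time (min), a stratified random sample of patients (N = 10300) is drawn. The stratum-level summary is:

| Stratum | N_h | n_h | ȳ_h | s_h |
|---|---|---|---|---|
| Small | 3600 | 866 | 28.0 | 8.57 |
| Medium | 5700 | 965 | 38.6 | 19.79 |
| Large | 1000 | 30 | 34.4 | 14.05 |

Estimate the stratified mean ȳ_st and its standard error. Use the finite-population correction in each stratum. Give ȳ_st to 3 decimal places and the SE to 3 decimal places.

ȳ_st ≈ 34.487, SE ≈ 0.414

ȳ_st = Σ W_h ȳ_h = (3600·28.0 + 5700·38.6 + 1000·34.4)/10300 = 34.48738
V̂(ȳ_st) = Σ W_h² (1 − n_h/N_h) s_h²/n_h, with W_h = N_h/N and N = 10300:
  stratum Small: (3600/10300)²·(1 − 866/3600)·8.57²/866 = 0.00786811
  stratum Medium: (5700/10300)²·(1 − 965/5700)·19.79²/965 = 0.103249
  stratum Large: (1000/10300)²·(1 − 30/1000)·14.05²/30 = 0.0601629
V̂(ȳ_st) = 0.17128
SE(ȳ_st) = √0.17128 = 0.41386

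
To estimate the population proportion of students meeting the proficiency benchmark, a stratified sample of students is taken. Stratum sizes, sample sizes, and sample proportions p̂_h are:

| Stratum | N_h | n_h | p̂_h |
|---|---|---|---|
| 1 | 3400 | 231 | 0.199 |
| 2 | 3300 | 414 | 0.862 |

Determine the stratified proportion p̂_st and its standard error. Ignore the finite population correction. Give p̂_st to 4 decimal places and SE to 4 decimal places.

p̂_st ≈ 0.5256, SE ≈ 0.0158

N = 6700; stratum weights W_h = N_h/N.
p̂_st = Σ W_h p̂_h = (3400·0.199 + 3300·0.862)/6700 = 0.52555
V̂(p̂_st) = Σ W_h² p̂_h(1−p̂_h)/(n_h−1):
  stratum 1: (3400/6700)²·0.199·0.801/230 = 0.00017847
  stratum 2: (3300/6700)²·0.862·0.138/413 = 6.98738e-05
V̂(p̂_st) = 0.000248344; SE = √V̂ = 0.0157589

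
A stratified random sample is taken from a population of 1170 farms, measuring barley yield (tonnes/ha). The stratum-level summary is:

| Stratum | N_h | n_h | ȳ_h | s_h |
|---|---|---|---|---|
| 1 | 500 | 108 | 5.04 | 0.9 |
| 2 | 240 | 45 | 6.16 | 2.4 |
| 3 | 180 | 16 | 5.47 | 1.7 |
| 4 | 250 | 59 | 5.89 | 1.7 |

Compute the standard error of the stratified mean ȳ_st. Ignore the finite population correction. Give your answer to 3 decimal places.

SE(ȳ_st) ≈ 0.115

V̂(ȳ_st) = Σ W_h² s_h²/n_h, with W_h = N_h/N and N = 1170:
  stratum 1: (500/1170)²·0.9²/108 = 0.00136971
  stratum 2: (240/1170)²·2.4²/45 = 0.00538593
  stratum 3: (180/1170)²·1.7²/16 = 0.00427515
  stratum 4: (250/1170)²·1.7²/59 = 0.00223642
V̂(ȳ_st) = 0.0132672
SE(ȳ_st) = √0.0132672 = 0.115183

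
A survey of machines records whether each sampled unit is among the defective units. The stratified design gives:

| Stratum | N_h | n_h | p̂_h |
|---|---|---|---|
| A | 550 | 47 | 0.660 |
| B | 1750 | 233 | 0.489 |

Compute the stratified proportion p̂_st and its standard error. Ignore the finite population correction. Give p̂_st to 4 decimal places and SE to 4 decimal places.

N = 2300; stratum weights W_h = N_h/N.
p̂_st = Σ W_h p̂_h = (550·0.660 + 1750·0.489)/2300 = 0.52989
V̂(p̂_st) = Σ W_h² p̂_h(1−p̂_h)/(n_h−1):
  stratum A: (550/2300)²·0.660·0.340/46 = 0.000278955
  stratum B: (1750/2300)²·0.489·0.511/232 = 0.000623537
V̂(p̂_st) = 0.000902492; SE = √V̂ = 0.0300415

p̂_st ≈ 0.5299, SE ≈ 0.0300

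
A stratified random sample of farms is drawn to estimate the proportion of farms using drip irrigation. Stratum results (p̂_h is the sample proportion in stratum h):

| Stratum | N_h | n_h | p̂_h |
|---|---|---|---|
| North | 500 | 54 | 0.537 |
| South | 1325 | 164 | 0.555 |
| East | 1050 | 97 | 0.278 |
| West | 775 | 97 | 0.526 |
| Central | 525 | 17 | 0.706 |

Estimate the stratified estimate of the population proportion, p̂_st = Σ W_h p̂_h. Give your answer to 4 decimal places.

p̂_st ≈ 0.4968

N = 4175; stratum weights W_h = N_h/N.
p̂_st = Σ W_h p̂_h = (500·0.537 + 1325·0.555 + 1050·0.278 + 775·0.526 + 525·0.706)/4175 = 0.49678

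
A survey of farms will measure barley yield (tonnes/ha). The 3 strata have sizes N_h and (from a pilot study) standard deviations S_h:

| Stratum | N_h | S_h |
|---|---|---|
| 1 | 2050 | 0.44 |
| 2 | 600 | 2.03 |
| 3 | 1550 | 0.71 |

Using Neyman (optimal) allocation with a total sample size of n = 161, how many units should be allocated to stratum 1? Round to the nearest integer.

Neyman allocation: n_h = n · N_h S_h / Σ N_i S_i, with n = 161.
  stratum 1: N_h·S_h = 2050·0.44 = 902.00
  stratum 2: N_h·S_h = 600·2.03 = 1218.00
  stratum 3: N_h·S_h = 1550·0.71 = 1100.50
Σ N_h S_h = 3220.50
n for stratum 1 = 161·902.00/3220.50 = 45.093 → 45

45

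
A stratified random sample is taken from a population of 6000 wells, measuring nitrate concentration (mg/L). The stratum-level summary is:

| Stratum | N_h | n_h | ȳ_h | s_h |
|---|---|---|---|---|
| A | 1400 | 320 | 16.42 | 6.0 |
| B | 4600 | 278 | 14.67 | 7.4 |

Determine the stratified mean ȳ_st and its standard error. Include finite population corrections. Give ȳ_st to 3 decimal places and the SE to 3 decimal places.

ȳ_st ≈ 15.078, SE ≈ 0.337

ȳ_st = Σ W_h ȳ_h = (1400·16.42 + 4600·14.67)/6000 = 15.07833
V̂(ȳ_st) = Σ W_h² (1 − n_h/N_h) s_h²/n_h, with W_h = N_h/N and N = 6000:
  stratum A: (1400/6000)²·(1 − 320/1400)·6.0²/320 = 0.004725
  stratum B: (4600/6000)²·(1 − 278/4600)·7.4²/278 = 0.108782
V̂(ȳ_st) = 0.113507
SE(ȳ_st) = √0.113507 = 0.336909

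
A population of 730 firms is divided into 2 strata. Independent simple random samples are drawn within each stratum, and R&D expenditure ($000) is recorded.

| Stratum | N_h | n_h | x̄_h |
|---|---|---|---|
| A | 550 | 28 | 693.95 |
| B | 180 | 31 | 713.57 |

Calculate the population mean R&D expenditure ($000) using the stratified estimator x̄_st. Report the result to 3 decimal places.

N = Σ N_h = 730. Stratum weights W_h = N_h/N.
x̄_st = (550·693.95 + 180·713.57) / 730 = 698.78781

x̄_st ≈ 698.788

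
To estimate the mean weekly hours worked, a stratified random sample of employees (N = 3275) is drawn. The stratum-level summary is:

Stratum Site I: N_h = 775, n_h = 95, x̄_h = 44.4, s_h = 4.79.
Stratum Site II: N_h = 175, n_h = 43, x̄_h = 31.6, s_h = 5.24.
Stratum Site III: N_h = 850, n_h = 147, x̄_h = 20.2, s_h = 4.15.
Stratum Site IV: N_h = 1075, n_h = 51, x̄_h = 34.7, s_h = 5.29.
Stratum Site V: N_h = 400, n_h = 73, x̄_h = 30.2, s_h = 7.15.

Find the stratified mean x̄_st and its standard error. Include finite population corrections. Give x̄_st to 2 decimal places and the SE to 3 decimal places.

x̄_st ≈ 32.52, SE ≈ 0.291

x̄_st = Σ W_h x̄_h = (775·44.4 + 175·31.6 + 850·20.2 + 1075·34.7 + 400·30.2)/3275 = 32.51679
V̂(x̄_st) = Σ W_h² (1 − n_h/N_h) s_h²/n_h, with W_h = N_h/N and N = 3275:
  stratum Site I: (775/3275)²·(1 − 95/775)·4.79²/95 = 0.0118668
  stratum Site II: (175/3275)²·(1 − 43/175)·5.24²/43 = 0.00137526
  stratum Site III: (850/3275)²·(1 − 147/850)·4.15²/147 = 0.00652725
  stratum Site IV: (1075/3275)²·(1 − 51/1075)·5.29²/51 = 0.0563154
  stratum Site V: (400/3275)²·(1 − 73/400)·7.15²/73 = 0.00854032
V̂(x̄_st) = 0.0846251
SE(x̄_st) = √0.0846251 = 0.290904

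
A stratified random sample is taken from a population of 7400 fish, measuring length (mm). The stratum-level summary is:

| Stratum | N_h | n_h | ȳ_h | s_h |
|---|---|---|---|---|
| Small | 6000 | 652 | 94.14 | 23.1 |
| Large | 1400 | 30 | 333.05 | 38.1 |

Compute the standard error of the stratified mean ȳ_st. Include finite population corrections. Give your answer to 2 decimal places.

SE(ȳ_st) ≈ 1.47

V̂(ȳ_st) = Σ W_h² (1 − n_h/N_h) s_h²/n_h, with W_h = N_h/N and N = 7400:
  stratum Small: (6000/7400)²·(1 − 652/6000)·23.1²/652 = 0.479574
  stratum Large: (1400/7400)²·(1 − 30/1400)·38.1²/30 = 1.69478
V̂(ȳ_st) = 2.17436
SE(ȳ_st) = √2.17436 = 1.47457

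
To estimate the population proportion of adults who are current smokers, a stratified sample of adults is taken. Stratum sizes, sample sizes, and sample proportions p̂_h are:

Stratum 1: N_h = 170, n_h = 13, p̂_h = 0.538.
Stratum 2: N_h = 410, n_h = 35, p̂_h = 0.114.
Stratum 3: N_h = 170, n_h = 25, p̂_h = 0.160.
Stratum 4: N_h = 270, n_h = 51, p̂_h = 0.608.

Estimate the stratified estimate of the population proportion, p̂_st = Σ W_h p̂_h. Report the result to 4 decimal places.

N = 1020; stratum weights W_h = N_h/N.
p̂_st = Σ W_h p̂_h = (170·0.538 + 410·0.114 + 170·0.160 + 270·0.608)/1020 = 0.32310

p̂_st ≈ 0.3231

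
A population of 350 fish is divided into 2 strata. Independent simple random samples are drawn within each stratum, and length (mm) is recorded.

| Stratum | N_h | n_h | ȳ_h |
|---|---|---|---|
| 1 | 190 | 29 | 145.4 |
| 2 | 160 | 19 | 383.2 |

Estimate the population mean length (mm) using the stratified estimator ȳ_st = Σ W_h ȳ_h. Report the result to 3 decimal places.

ȳ_st ≈ 254.109

N = Σ N_h = 350. Stratum weights W_h = N_h/N.
ȳ_st = (190·145.4 + 160·383.2) / 350 = 254.10857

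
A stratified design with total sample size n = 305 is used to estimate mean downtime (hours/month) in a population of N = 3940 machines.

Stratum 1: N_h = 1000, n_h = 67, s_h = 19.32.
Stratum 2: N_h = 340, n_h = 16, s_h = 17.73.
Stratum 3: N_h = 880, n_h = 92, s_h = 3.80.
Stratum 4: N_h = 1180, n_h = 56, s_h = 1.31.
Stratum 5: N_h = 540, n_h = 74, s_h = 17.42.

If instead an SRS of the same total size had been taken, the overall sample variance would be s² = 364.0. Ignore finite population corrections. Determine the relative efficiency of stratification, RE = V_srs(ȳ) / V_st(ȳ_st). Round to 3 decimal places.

V̂(ȳ_st) = Σ W_h² s_h²/n_h, with W_h = N_h/N and N = 3940:
  stratum 1: (1000/3940)²·19.32²/67 = 0.358878
  stratum 2: (340/3940)²·17.73²/16 = 0.146306
  stratum 3: (880/3940)²·3.80²/92 = 0.00782983
  stratum 4: (1180/3940)²·1.31²/56 = 0.00274869
  stratum 5: (540/3940)²·17.42²/74 = 0.07703
V_st = 0.592793
V_srs = s²/n = 364.0/305 = 1.19344
Relative efficiency = V_srs / V_st = 1.19344/0.592793 = 2.0133

RE ≈ 2.013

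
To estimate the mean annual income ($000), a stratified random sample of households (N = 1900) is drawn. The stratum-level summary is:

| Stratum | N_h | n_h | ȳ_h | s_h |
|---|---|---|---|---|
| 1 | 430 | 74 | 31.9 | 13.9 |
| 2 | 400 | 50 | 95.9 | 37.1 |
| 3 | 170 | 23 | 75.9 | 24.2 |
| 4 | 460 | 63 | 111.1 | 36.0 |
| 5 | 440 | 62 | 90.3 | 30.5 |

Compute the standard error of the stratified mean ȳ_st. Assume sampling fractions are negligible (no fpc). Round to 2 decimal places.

V̂(ȳ_st) = Σ W_h² s_h²/n_h, with W_h = N_h/N and N = 1900:
  stratum 1: (430/1900)²·13.9²/74 = 0.13373
  stratum 2: (400/1900)²·37.1²/50 = 1.22009
  stratum 3: (170/1900)²·24.2²/23 = 0.203842
  stratum 4: (460/1900)²·36.0²/63 = 1.20579
  stratum 5: (440/1900)²·30.5²/62 = 0.804648
V̂(ȳ_st) = 3.5681
SE(ȳ_st) = √3.5681 = 1.88894

SE(ȳ_st) ≈ 1.89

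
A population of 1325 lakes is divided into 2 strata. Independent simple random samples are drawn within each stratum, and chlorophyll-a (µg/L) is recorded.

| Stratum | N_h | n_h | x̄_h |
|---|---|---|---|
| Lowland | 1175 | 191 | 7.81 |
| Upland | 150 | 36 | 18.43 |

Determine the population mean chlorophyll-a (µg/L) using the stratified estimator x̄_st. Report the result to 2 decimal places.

x̄_st ≈ 9.01

N = Σ N_h = 1325. Stratum weights W_h = N_h/N.
x̄_st = (1175·7.81 + 150·18.43) / 1325 = 9.0123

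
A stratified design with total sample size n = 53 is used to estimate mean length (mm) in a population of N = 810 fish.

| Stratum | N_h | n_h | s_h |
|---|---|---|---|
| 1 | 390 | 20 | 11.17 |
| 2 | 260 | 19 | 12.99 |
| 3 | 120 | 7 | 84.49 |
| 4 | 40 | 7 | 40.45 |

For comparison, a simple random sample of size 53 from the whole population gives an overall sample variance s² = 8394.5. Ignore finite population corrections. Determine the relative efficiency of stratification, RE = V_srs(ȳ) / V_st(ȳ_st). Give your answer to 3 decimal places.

V̂(ȳ_st) = Σ W_h² s_h²/n_h, with W_h = N_h/N and N = 810:
  stratum 1: (390/810)²·11.17²/20 = 1.44622
  stratum 2: (260/810)²·12.99²/19 = 0.915043
  stratum 3: (120/810)²·84.49²/7 = 22.3823
  stratum 4: (40/810)²·40.45²/7 = 0.570019
V_st = 25.3136
V_srs = s²/n = 8394.5/53 = 158.387
Relative efficiency = V_srs / V_st = 158.387/25.3136 = 6.2570

RE ≈ 6.257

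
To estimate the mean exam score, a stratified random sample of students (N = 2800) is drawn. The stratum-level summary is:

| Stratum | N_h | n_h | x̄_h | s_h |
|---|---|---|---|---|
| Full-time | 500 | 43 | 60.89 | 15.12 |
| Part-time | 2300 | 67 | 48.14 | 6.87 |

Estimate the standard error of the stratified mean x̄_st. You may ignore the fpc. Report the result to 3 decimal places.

V̂(x̄_st) = Σ W_h² s_h²/n_h, with W_h = N_h/N and N = 2800:
  stratum Full-time: (500/2800)²·15.12²/43 = 0.169535
  stratum Part-time: (2300/2800)²·6.87²/67 = 0.475311
V̂(x̄_st) = 0.644846
SE(x̄_st) = √0.644846 = 0.803023

SE(x̄_st) ≈ 0.803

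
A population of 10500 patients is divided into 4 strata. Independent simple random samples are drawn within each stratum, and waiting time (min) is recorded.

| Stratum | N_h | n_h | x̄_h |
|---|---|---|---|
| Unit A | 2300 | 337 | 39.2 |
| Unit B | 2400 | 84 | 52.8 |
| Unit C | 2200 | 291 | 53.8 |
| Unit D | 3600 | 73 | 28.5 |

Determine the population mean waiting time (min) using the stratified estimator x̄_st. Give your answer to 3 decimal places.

x̄_st ≈ 41.699

N = Σ N_h = 10500. Stratum weights W_h = N_h/N.
x̄_st = (2300·39.2 + 2400·52.8 + 2200·53.8 + 3600·28.5) / 10500 = 41.69905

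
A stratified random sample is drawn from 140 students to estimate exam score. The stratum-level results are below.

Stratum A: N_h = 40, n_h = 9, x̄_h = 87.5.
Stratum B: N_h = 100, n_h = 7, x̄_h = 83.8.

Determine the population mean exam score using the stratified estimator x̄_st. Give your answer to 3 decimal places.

x̄_st ≈ 84.857

N = Σ N_h = 140. Stratum weights W_h = N_h/N.
x̄_st = (40·87.5 + 100·83.8) / 140 = 84.85714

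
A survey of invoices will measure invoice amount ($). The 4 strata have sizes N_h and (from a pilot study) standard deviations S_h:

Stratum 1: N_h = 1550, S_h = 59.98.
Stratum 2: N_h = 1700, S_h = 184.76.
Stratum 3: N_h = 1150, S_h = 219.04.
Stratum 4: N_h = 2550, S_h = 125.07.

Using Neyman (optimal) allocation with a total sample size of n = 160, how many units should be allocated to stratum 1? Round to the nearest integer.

Neyman allocation: n_h = n · N_h S_h / Σ N_i S_i, with n = 160.
  stratum 1: N_h·S_h = 1550·59.98 = 92969.00
  stratum 2: N_h·S_h = 1700·184.76 = 314092.00
  stratum 3: N_h·S_h = 1150·219.04 = 251896.00
  stratum 4: N_h·S_h = 2550·125.07 = 318928.50
Σ N_h S_h = 977885.50
n for stratum 1 = 160·92969.00/977885.50 = 15.211 → 15

15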